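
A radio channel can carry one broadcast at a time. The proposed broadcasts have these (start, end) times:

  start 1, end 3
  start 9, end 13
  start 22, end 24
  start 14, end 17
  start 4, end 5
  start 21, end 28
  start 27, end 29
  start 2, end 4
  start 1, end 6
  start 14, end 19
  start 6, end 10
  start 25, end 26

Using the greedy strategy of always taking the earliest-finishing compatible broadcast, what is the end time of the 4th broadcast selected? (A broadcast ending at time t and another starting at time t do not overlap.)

Sort by end time and greedily take each interval whose start is ≥ the last chosen end.
Sorted by end: (1,3)  (2,4)  (4,5)  (1,6)  (6,10)  (9,13)  (14,17)  (14,19)  (22,24)  (25,26)  (21,28)  (27,29)
take (1,3); take (4,5); take (6,10); take (14,17); take (22,24); take (25,26); skip (21,28); take (27,29).
Selected: (1,3) (4,5) (6,10) (14,17) (22,24) (25,26) (27,29)

17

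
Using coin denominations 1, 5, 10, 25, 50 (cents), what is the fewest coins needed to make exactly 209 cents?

9

Use the largest denomination that fits, subtract, and repeat.
209 = 4×50 + 1×5 + 4×1
Total coins = 4 + 1 + 4 = 9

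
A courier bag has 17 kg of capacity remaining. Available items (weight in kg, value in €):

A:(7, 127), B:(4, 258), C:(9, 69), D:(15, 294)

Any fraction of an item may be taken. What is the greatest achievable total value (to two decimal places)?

512.80

Sort by value per unit weight and fill in that order.
Order: B (258/4=64.50) > D (294/15=19.60) > A (127/7=18.14) > C (69/9=7.67)
Fill: take B (4 @ 258) → take 13/15 of D → 254.80; 17/17 used.
Total value = 512.80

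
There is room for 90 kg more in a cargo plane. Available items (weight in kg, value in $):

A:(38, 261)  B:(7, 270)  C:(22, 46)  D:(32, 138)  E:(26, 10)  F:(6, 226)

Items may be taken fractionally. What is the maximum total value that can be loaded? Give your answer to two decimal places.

909.64

Greedy by value/weight ratio, highest first.
Order: B (270/7=38.57) > F (226/6=37.67) > A (261/38=6.87) > D (138/32=4.31) > C (46/22=2.09) > E (10/26=0.38)
Fill: take B (7 @ 270) → take F (6 @ 226) → take A (38 @ 261) → take D (32 @ 138) → take 7/22 of C → 14.64; 90/90 used.
Total value = 909.64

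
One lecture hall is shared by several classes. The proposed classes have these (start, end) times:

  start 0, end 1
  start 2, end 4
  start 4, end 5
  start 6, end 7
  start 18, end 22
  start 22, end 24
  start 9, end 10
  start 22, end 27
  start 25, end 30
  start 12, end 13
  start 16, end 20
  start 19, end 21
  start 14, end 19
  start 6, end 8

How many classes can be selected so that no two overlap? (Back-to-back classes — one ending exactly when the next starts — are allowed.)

10

Sorted by end: (0,1)  (2,4)  (4,5)  (6,7)  (6,8)  (9,10)  (12,13)  (14,19)  (16,20)  (19,21)  (18,22)  (22,24)  (22,27)  (25,30)
take (0,1); take (2,4); take (4,5); take (6,7); take (9,10); take (12,13); take (14,19); take (19,21); take (22,24); take (25,30).
Selected 10 classes.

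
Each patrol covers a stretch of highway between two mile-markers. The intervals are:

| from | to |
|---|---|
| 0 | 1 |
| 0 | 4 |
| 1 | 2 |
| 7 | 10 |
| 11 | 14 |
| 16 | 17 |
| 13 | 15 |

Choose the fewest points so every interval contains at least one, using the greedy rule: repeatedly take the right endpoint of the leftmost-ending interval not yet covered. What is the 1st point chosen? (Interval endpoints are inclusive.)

Process intervals by earliest right end; each time one isn't hit yet, stab at its right endpoint.
Sorted: [0,1] [1,2] [0,4] [7,10] [11,14] [13,15] [16,17]
{[0,1],[1,2],[0,4]} hit by 1; {[7,10]} hit by 10; {[11,14],[13,15]} hit by 14; {[16,17]} hit by 17.
Points: 1, 10, 14, 17 (4 total).

1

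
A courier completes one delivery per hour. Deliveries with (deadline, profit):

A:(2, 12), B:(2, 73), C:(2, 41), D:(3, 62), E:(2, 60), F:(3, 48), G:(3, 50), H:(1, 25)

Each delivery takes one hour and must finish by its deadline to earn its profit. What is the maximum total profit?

195

Sort by profit descending; place each in the latest free slot ≤ its deadline.
By profit: B(d2,73), D(d3,62), E(d2,60), G(d3,50), F(d3,48), C(d2,41), H(d1,25), A(d2,12)
B→slot 2; D→slot 3; E→slot 1; G skipped; F skipped; C skipped; H skipped; A skipped.
Profit = 60 + 73 + 62 = 195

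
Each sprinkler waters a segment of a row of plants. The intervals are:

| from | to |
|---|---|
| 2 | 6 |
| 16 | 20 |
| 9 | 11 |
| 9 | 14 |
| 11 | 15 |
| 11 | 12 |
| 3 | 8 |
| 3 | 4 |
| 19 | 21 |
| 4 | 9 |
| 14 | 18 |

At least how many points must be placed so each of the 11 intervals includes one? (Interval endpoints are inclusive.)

Sort by right endpoint; whenever an interval is uncovered, place a point at its right end.
Sorted: [3,4] [2,6] [3,8] [4,9] [9,11] [11,12] [9,14] [11,15] [14,18] [16,20] [19,21]
{[3,4],[2,6],[3,8],[4,9]} hit by 4; {[9,11],[11,12],[9,14],[11,15]} hit by 11; {[14,18],[16,20]} hit by 18; {[19,21]} hit by 21.
Points: 4, 11, 18, 21 (4 total).

4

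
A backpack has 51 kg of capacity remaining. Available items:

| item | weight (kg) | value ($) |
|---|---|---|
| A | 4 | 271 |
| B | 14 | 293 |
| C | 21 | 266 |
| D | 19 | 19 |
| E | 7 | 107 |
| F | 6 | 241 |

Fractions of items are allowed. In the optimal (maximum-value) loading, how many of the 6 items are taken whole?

Sort by value per unit weight and fill in that order.
Ratios (sorted): A 67.75, F 40.17, B 20.93, E 15.29, C 12.67, D 1.00
take A (4 @ 271); take F (6 @ 241); take B (14 @ 293); take E (7 @ 107); take 20/21 of C → 253.33. Capacity used 51/51.
4 item(s) taken whole; one partial (take 20/21 of C).

4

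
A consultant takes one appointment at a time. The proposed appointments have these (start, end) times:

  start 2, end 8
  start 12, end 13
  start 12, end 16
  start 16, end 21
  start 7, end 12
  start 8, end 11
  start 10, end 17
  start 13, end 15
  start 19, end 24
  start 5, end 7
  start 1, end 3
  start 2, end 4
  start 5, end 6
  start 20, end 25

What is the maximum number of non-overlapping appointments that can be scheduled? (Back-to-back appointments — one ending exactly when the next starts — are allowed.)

6

By end time: (1,3), (2,4), (5,6), (5,7), (2,8), (8,11), (7,12), (12,13), (13,15), (12,16), (10,17), (16,21), (19,24), (20,25).
Pick (1,3); next start ≥ 3 → (5,6); next start ≥ 6 → (8,11); next start ≥ 11 → (12,13); next start ≥ 13 → (13,15); next start ≥ 15 → (16,21).
Selected 6 appointments.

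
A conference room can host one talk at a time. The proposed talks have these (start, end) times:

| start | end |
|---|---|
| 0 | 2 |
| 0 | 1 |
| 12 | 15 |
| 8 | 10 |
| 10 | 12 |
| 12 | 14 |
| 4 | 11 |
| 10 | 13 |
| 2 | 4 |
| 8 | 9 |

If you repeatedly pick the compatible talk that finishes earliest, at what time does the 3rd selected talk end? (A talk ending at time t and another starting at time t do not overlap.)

Sort by end time and greedily take each interval whose start is ≥ the last chosen end.
By end time: (0,1), (0,2), (2,4), (8,9), (8,10), (4,11), (10,12), (10,13), (12,14), (12,15).
Pick (0,1); next start ≥ 1 → (2,4); next start ≥ 4 → (8,9); next start ≥ 9 → (10,12); next start ≥ 12 → (12,14).
Selected: (0,1) (2,4) (8,9) (10,12) (12,14)

9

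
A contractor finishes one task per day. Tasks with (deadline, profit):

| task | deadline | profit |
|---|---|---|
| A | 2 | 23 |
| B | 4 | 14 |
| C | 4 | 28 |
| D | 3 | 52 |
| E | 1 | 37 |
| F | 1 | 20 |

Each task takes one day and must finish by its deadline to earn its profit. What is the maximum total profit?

140

Take jobs in profit order; each goes to the latest open slot no later than its deadline.
By profit: D(d3,52), E(d1,37), C(d4,28), A(d2,23), F(d1,20), B(d4,14)
D→slot 3; E→slot 1; C→slot 4; A→slot 2; F skipped; B skipped.
Profit = 37 + 23 + 52 + 28 = 140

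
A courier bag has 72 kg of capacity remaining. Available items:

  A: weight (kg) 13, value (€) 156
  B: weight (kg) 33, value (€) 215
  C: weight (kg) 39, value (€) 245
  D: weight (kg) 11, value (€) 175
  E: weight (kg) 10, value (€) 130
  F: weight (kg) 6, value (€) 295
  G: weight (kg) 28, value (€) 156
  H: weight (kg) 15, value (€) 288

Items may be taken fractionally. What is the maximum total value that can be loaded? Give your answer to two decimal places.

Sort by value per unit weight and fill in that order.
Order: F (295/6=49.17) > H (288/15=19.20) > D (175/11=15.91) > E (130/10=13.00) > A (156/13=12.00) > B (215/33=6.52) > C (245/39=6.28) > G (156/28=5.57)
Fill: take F (6 @ 295) → take H (15 @ 288) → take D (11 @ 175) → take E (10 @ 130) → take A (13 @ 156) → take 17/33 of B → 110.76; 72/72 used.
Total value = 1154.76

1154.76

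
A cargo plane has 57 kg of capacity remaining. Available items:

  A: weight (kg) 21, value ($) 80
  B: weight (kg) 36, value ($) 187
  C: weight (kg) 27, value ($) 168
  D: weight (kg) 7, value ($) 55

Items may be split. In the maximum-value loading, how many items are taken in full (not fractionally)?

2

Greedy by value/weight ratio, highest first.
Ratios (sorted): D 7.86, C 6.22, B 5.19, A 3.81
take D (7 @ 55); take C (27 @ 168); take 23/36 of B → 119.47. Capacity used 57/57.
2 item(s) taken whole; one partial (take 23/36 of B).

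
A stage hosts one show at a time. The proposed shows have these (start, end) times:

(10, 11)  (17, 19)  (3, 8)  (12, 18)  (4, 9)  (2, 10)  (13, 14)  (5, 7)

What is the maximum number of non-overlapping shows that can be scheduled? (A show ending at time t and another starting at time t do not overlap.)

4

Greedy by earliest finish: after sorting by end time, pick each interval compatible with the last pick.
Sorted by end: (5,7)  (3,8)  (4,9)  (2,10)  (10,11)  (13,14)  (12,18)  (17,19)
take (5,7); skip (3,8); skip (4,9); skip (2,10); take (10,11); take (13,14); take (17,19).
Selected 4 shows.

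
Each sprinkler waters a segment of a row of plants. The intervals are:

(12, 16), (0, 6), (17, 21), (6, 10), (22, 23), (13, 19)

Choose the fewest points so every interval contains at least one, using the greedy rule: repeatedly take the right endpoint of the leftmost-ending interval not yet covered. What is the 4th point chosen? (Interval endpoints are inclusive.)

23

By right end: [0,6]  [6,10]  [12,16]  [13,19]  [17,21]  [22,23]
[0,6] uncovered → point at 6; [12,16] uncovered → point at 16; [17,21] uncovered → point at 21; [22,23] uncovered → point at 23.
Points: 6, 16, 21, 23 (4 total).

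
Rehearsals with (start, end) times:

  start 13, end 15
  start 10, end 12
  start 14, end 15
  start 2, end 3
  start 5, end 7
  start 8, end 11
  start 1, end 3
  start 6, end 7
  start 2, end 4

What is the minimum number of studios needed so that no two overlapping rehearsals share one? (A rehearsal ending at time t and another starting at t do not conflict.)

3

Count concurrent intervals with a sweep; the peak is the room count.
Events (time:±→running): 1:+→1 2:+→2 2:+→3 … peak 3.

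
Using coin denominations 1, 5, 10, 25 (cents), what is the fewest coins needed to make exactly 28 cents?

4

28 = 1×25 + 3×1
Total coins = 1 + 3 = 4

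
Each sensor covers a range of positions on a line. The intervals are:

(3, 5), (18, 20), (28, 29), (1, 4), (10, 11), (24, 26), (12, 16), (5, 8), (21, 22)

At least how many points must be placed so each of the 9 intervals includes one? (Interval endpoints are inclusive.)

8

Process intervals by earliest right end; each time one isn't hit yet, stab at its right endpoint.
By right end: [1,4]  [3,5]  [5,8]  [10,11]  [12,16]  [18,20]  [21,22]  [24,26]  [28,29]
[1,4] uncovered → point at 4; [5,8] uncovered → point at 8; [10,11] uncovered → point at 11; [12,16] uncovered → point at 16; [18,20] uncovered → point at 20; [21,22] uncovered → point at 22; [24,26] uncovered → point at 26; [28,29] uncovered → point at 29.
Points: 4, 8, 11, 16, 20, 22, 26, 29 (8 total).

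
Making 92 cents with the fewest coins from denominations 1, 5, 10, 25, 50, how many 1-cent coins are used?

2

92 − 1×50→42 − 1×25→17 − 1×10→7 − 1×5→2 − 2×1→0
Count of 1: 2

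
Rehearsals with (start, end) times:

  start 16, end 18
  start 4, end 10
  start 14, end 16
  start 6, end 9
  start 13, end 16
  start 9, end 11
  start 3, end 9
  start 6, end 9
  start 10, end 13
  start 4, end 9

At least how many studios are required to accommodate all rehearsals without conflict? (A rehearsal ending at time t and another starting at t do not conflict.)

Events (time:±→running): 3:+→1 4:+→2 4:+→3 6:+→4 6:+→5 … peak 5.

5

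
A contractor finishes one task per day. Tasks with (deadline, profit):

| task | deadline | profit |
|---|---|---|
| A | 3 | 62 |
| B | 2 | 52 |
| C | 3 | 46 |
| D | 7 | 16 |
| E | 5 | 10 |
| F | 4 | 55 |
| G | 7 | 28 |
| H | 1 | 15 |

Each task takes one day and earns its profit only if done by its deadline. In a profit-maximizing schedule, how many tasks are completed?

7

Sort by profit descending; place each in the latest free slot ≤ its deadline.
Profit order: A=62 F=55 B=52 C=46 G=28 D=16 H=15 E=10
Assign: A→slot 3, F→slot 4, B→slot 2, C→slot 1, G→slot 7, D→slot 6, H skipped, E→slot 5.
Slots: [1:C] [2:B] [3:A] [4:F] [5:E] [6:D] [7:G]
7 of 8 scheduled.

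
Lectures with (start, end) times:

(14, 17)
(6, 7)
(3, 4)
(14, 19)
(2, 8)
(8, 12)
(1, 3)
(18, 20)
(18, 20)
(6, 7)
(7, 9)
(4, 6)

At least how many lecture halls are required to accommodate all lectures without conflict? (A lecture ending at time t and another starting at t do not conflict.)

3

Count concurrent intervals with a sweep; the peak is the room count.
starts: [1, 2, 3, 4, 6, 6, 7, 8, 14, 14, 18, 18]
ends:   [3, 4, 6, 7, 7, 8, 9, 12, 17, 19, 20, 20]
s1→1 s2→2 e3→1 s3→2 e4→1 s4→2 e6→1 s6→2 s6→3  — peak 3.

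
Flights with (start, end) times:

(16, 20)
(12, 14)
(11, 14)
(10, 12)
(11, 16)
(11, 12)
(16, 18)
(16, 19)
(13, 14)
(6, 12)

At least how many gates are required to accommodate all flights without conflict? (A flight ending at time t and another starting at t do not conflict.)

5

starts: [6, 10, 11, 11, 11, 12, 13, 16, 16, 16]
ends:   [12, 12, 12, 14, 14, 14, 16, 18, 19, 20]
s6→1 s10→2 s11→3 s11→4 s11→5  — peak 5.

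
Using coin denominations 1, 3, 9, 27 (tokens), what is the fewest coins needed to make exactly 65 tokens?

5

65 = 2×27 + 1×9 + 2×1
Total coins = 2 + 1 + 2 = 5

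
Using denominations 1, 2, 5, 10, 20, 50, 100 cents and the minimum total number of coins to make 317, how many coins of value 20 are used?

317 − 3×100→17 − 1×10→7 − 1×5→2 − 1×2→0
Count of 20: 0

0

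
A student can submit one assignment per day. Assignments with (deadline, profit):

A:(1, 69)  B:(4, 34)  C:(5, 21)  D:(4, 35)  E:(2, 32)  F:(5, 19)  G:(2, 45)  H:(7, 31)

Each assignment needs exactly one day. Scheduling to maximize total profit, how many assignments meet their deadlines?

6

Sort by profit descending; place each in the latest free slot ≤ its deadline.
By profit: A(d1,69), G(d2,45), D(d4,35), B(d4,34), E(d2,32), H(d7,31), C(d5,21), F(d5,19)
A→slot 1; G→slot 2; D→slot 4; B→slot 3; E skipped; H→slot 7; C→slot 5; F skipped.
6 of 8 scheduled.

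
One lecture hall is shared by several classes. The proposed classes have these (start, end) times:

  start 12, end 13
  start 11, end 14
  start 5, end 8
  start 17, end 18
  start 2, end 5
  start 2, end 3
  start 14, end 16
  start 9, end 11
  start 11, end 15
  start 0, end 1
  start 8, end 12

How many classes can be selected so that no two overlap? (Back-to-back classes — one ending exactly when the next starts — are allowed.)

7

Sorted by end: (0,1)  (2,3)  (2,5)  (5,8)  (9,11)  (8,12)  (12,13)  (11,14)  (11,15)  (14,16)  (17,18)
take (0,1); take (2,3); skip (2,5); take (5,8); take (9,11); take (12,13); take (14,16); take (17,18).
Selected 7 classes.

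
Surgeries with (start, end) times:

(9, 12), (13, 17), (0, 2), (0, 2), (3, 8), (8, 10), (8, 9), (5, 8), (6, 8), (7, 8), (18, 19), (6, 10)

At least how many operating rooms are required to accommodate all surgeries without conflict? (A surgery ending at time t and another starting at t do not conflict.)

5

The answer is the maximum number of intervals overlapping at any instant.
Events (time:±→running): 0:+→1 0:+→2 2:-→1 2:-→0 3:+→1 5:+→2 6:+→3 6:+→4 7:+→5 … peak 5.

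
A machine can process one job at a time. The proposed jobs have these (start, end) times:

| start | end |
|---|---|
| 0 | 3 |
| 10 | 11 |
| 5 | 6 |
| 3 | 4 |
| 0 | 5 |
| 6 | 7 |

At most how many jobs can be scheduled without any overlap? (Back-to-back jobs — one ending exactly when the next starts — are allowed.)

Order by finish time; keep every interval that doesn't clash with the previous kept one.
Sorted by end: (0,3)  (3,4)  (0,5)  (5,6)  (6,7)  (10,11)
take (0,3); take (3,4); take (5,6); take (6,7); take (10,11).
Selected 5 jobs.

5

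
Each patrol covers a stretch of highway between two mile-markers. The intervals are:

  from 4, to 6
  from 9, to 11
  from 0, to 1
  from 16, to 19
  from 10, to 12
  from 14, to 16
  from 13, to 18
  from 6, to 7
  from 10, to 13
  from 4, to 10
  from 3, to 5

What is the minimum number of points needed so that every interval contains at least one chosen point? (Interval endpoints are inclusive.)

5

By right end: [0,1]  [3,5]  [4,6]  [6,7]  [4,10]  [9,11]  [10,12]  [10,13]  [14,16]  [13,18]  [16,19]
[0,1] uncovered → point at 1; [3,5] uncovered → point at 5; [6,7] uncovered → point at 7; [9,11] uncovered → point at 11; [14,16] uncovered → point at 16.
Points: 1, 5, 7, 11, 16 (5 total).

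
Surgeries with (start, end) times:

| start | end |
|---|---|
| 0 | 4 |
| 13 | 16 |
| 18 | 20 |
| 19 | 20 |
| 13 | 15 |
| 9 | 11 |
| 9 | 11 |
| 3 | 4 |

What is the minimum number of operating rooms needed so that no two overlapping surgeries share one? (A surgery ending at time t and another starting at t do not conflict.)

Count concurrent intervals with a sweep; the peak is the room count.
starts: [0, 3, 9, 9, 13, 13, 18, 19]
ends:   [4, 4, 11, 11, 15, 16, 20, 20]
s0→1 s3→2  — peak 2.

2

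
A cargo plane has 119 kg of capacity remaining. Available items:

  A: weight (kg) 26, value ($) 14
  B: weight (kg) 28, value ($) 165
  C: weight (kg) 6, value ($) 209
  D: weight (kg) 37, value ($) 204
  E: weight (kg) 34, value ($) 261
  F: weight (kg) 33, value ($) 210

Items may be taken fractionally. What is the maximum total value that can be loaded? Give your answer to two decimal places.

Greedy by value/weight ratio, highest first.
Order: C (209/6=34.83) > E (261/34=7.68) > F (210/33=6.36) > B (165/28=5.89) > D (204/37=5.51) > A (14/26=0.54)
Fill: take C (6 @ 209) → take E (34 @ 261) → take F (33 @ 210) → take B (28 @ 165) → take 18/37 of D → 99.24; 119/119 used.
Total value = 944.24

944.24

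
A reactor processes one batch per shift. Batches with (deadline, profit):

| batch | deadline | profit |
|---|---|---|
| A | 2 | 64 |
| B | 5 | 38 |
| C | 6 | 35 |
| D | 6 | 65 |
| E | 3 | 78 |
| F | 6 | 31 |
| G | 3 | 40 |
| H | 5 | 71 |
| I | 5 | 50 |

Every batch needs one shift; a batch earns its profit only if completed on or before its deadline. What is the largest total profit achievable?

368

Sort by profit descending; place each in the latest free slot ≤ its deadline.
Profit order: E=78 H=71 D=65 A=64 I=50 G=40 B=38 C=35 F=31
Assign: E→slot 3, H→slot 5, D→slot 6, A→slot 2, I→slot 4, G→slot 1, B skipped, C skipped, F skipped.
Slots: [1:G] [2:A] [3:E] [4:I] [5:H] [6:D]
Profit = 40 + 64 + 78 + 50 + 71 + 65 = 368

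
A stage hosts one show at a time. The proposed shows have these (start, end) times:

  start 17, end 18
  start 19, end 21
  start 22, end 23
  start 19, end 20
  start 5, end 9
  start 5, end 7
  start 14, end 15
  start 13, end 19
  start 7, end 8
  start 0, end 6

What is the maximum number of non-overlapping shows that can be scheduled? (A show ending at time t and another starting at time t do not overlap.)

Sorted by end: (0,6)  (5,7)  (7,8)  (5,9)  (14,15)  (17,18)  (13,19)  (19,20)  (19,21)  (22,23)
take (0,6); take (7,8); take (14,15); take (17,18); take (19,20); take (22,23).
Selected 6 shows.

6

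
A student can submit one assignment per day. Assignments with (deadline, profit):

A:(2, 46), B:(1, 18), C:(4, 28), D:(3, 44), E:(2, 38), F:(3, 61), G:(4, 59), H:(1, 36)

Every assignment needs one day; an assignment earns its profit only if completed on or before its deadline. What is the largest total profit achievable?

210

Profit order: F=61 G=59 A=46 D=44 E=38 H=36 C=28 B=18
Assign: F→slot 3, G→slot 4, A→slot 2, D→slot 1, E skipped, H skipped, C skipped, B skipped.
Slots: [1:D] [2:A] [3:F] [4:G]
Profit = 44 + 46 + 61 + 59 = 210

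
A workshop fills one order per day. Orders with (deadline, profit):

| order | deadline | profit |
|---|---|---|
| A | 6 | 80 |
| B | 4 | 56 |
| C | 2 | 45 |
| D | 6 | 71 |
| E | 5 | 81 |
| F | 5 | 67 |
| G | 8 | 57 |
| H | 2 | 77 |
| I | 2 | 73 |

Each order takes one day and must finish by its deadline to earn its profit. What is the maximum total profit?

Take jobs in profit order; each goes to the latest open slot no later than its deadline.
Profit order: E=81 A=80 H=77 I=73 D=71 F=67 G=57 B=56 C=45
Assign: E→slot 5, A→slot 6, H→slot 2, I→slot 1, D→slot 4, F→slot 3, G→slot 8, B skipped, C skipped.
Slots: [1:I] [2:H] [3:F] [4:D] [5:E] [6:A] [8:G]
Profit = 73 + 77 + 67 + 71 + 81 + 80 + 57 = 506

506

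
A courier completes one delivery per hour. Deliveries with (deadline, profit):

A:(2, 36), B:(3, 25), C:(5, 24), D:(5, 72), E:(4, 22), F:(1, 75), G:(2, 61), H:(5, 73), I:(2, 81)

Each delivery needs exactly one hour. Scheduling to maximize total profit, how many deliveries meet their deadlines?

By profit: I(d2,81), F(d1,75), H(d5,73), D(d5,72), G(d2,61), A(d2,36), B(d3,25), C(d5,24), E(d4,22)
I→slot 2; F→slot 1; H→slot 5; D→slot 4; G skipped; A skipped; B→slot 3; C skipped; E skipped.
5 of 9 scheduled.

5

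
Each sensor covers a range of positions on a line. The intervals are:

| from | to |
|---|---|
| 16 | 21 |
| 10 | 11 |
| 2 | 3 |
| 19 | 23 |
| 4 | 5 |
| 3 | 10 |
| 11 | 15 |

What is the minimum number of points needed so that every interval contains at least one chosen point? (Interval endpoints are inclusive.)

4

Sort by right endpoint; whenever an interval is uncovered, place a point at its right end.
By right end: [2,3]  [4,5]  [3,10]  [10,11]  [11,15]  [16,21]  [19,23]
[2,3] uncovered → point at 3; [4,5] uncovered → point at 5; [10,11] uncovered → point at 11; [16,21] uncovered → point at 21.
Points: 3, 5, 11, 21 (4 total).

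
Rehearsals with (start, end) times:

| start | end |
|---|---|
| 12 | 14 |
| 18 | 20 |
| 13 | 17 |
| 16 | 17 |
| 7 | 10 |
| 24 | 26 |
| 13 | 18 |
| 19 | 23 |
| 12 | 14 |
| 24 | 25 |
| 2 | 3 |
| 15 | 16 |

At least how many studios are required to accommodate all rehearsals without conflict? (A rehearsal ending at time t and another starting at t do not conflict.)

The answer is the maximum number of intervals overlapping at any instant.
Events (time:±→running): 2:+→1 3:-→0 7:+→1 10:-→0 12:+→1 12:+→2 13:+→3 13:+→4 … peak 4.

4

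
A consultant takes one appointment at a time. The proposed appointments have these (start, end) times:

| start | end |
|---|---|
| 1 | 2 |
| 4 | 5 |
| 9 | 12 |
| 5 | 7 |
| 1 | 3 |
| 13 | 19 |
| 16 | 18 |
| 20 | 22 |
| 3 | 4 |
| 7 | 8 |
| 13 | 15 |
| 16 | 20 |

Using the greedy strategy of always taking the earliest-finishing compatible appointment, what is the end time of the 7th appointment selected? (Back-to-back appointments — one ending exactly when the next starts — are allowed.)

15

Sort by end time and greedily take each interval whose start is ≥ the last chosen end.
Sorted by end: (1,2)  (1,3)  (3,4)  (4,5)  (5,7)  (7,8)  (9,12)  (13,15)  (16,18)  (13,19)  (16,20)  (20,22)
take (1,2); skip (1,3); take (3,4); take (4,5); take (5,7); take (7,8); take (9,12); take (13,15); take (16,18); take (20,22).
Selected: (1,2) (3,4) (4,5) (5,7) (7,8) (9,12) (13,15) (16,18) (20,22)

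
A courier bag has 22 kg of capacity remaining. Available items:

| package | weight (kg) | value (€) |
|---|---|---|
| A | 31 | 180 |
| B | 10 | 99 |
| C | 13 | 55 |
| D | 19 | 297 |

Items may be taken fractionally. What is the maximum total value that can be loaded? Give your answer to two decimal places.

Ratios (sorted): D 15.63, B 9.90, A 5.81, C 4.23
take D (19 @ 297); take 3/10 of B → 29.70. Capacity used 22/22.
Total value = 326.70

326.70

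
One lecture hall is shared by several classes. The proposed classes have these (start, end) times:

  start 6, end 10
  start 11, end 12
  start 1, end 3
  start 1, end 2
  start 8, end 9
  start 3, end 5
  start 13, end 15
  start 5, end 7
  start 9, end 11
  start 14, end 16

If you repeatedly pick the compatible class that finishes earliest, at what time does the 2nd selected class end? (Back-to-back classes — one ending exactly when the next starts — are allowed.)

5

Sorted by end: (1,2)  (1,3)  (3,5)  (5,7)  (8,9)  (6,10)  (9,11)  (11,12)  (13,15)  (14,16)
take (1,2); take (3,5); take (5,7); take (8,9); skip (6,10); take (9,11); take (11,12); take (13,15).
Selected: (1,2) (3,5) (5,7) (8,9) (9,11) (11,12) (13,15)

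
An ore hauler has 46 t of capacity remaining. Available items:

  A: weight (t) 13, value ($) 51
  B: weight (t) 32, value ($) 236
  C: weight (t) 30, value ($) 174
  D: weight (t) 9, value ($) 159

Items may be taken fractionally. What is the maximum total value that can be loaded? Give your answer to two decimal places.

424.00

Sort by value per unit weight and fill in that order.
Ratios (sorted): D 17.67, B 7.38, C 5.80, A 3.92
take D (9 @ 159); take B (32 @ 236); take 5/30 of C → 29.00. Capacity used 46/46.
Total value = 424.00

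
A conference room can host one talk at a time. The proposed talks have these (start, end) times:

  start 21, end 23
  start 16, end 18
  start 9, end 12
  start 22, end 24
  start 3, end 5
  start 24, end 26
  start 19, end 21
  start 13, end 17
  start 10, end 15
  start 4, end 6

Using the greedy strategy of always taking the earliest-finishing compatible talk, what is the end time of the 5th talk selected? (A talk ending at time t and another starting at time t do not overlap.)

23

By end time: (3,5), (4,6), (9,12), (10,15), (13,17), (16,18), (19,21), (21,23), (22,24), (24,26).
Pick (3,5); next start ≥ 5 → (9,12); next start ≥ 12 → (13,17); next start ≥ 17 → (19,21); next start ≥ 21 → (21,23); next start ≥ 23 → (24,26).
Selected: (3,5) (9,12) (13,17) (19,21) (21,23) (24,26)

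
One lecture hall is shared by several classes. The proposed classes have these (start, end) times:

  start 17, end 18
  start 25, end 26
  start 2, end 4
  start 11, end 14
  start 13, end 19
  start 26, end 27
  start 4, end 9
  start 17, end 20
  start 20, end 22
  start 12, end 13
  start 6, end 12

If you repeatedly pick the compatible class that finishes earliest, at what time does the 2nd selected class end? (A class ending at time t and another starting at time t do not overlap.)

9

Sort by end time and greedily take each interval whose start is ≥ the last chosen end.
By end time: (2,4), (4,9), (6,12), (12,13), (11,14), (17,18), (13,19), (17,20), (20,22), (25,26), (26,27).
Pick (2,4); next start ≥ 4 → (4,9); next start ≥ 9 → (12,13); next start ≥ 13 → (17,18); next start ≥ 18 → (20,22); next start ≥ 22 → (25,26); next start ≥ 26 → (26,27).
Selected: (2,4) (4,9) (12,13) (17,18) (20,22) (25,26) (26,27)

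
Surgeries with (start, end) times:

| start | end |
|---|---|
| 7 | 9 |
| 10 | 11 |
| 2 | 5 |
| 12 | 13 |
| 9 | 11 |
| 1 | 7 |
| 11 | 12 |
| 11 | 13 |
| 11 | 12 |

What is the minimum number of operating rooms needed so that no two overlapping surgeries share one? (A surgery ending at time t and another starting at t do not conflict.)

3

The answer is the maximum number of intervals overlapping at any instant.
starts: [1, 2, 7, 9, 10, 11, 11, 11, 12]
ends:   [5, 7, 9, 11, 11, 12, 12, 13, 13]
s1→1 s2→2 e5→1 e7→0 s7→1 e9→0 s9→1 s10→2 e11→1 e11→0 s11→1 s11→2 s11→3  — peak 3.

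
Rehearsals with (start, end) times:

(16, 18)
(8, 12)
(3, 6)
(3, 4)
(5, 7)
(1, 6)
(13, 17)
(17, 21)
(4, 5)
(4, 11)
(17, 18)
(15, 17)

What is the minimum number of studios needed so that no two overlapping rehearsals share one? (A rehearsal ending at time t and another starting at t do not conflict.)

4

Count concurrent intervals with a sweep; the peak is the room count.
starts: [1, 3, 3, 4, 4, 5, 8, 13, 15, 16, 17, 17]
ends:   [4, 5, 6, 6, 7, 11, 12, 17, 17, 18, 18, 21]
s1→1 s3→2 s3→3 e4→2 s4→3 s4→4  — peak 4.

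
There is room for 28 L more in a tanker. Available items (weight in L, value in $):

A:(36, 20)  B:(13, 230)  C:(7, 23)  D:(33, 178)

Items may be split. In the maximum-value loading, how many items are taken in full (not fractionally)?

1

Sort by value per unit weight and fill in that order.
Ratios (sorted): B 17.69, D 5.39, C 3.29, A 0.56
take B (13 @ 230); take 15/33 of D → 80.91. Capacity used 28/28.
1 item(s) taken whole; one partial (take 15/33 of D).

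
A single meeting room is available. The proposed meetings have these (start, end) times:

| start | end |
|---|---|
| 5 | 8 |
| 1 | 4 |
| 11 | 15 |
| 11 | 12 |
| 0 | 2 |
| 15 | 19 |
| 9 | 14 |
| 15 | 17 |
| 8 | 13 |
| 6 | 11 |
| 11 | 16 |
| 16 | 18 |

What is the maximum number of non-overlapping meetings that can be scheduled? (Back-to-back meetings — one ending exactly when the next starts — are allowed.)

Greedy by earliest finish: after sorting by end time, pick each interval compatible with the last pick.
Sorted by end: (0,2)  (1,4)  (5,8)  (6,11)  (11,12)  (8,13)  (9,14)  (11,15)  (11,16)  (15,17)  (16,18)  (15,19)
take (0,2); take (5,8); take (11,12); take (15,17); skip (15,19).
Selected 4 meetings.

4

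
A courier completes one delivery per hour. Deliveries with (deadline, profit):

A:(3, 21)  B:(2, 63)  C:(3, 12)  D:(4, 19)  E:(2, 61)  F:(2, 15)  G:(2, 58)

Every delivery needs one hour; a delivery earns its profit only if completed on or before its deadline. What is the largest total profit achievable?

Take jobs in profit order; each goes to the latest open slot no later than its deadline.
By profit: B(d2,63), E(d2,61), G(d2,58), A(d3,21), D(d4,19), F(d2,15), C(d3,12)
B→slot 2; E→slot 1; G skipped; A→slot 3; D→slot 4; F skipped; C skipped.
Profit = 61 + 63 + 21 + 19 = 164

164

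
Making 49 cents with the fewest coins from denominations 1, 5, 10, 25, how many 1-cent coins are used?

4

Use the largest denomination that fits, subtract, and repeat.
49 = 1×25 + 2×10 + 4×1
Count of 1: 4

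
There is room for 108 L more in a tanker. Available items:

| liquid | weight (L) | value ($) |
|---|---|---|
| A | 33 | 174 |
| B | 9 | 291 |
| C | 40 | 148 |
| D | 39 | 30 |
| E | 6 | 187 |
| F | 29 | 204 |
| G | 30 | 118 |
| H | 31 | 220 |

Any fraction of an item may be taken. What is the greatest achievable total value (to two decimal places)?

Sort by value per unit weight and fill in that order.
Order: B (291/9=32.33) > E (187/6=31.17) > H (220/31=7.10) > F (204/29=7.03) > A (174/33=5.27) > G (118/30=3.93) > C (148/40=3.70) > D (30/39=0.77)
Fill: take B (9 @ 291) → take E (6 @ 187) → take H (31 @ 220) → take F (29 @ 204) → take A (33 @ 174); 108/108 used.
Total value = 1076.00

1076.00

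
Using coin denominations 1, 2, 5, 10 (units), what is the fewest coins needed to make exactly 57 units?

7

Greedy: take as many of the largest coin as possible, then repeat with the remainder.
57 − 5×10→7 − 1×5→2 − 1×2→0
Total coins = 5 + 1 + 1 = 7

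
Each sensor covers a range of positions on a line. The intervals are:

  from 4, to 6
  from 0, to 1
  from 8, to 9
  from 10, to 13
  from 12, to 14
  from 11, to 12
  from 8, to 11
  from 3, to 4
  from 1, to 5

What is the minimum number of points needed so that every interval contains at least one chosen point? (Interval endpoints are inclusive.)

By right end: [0,1]  [3,4]  [1,5]  [4,6]  [8,9]  [8,11]  [11,12]  [10,13]  [12,14]
[0,1] uncovered → point at 1; [3,4] uncovered → point at 4; [8,9] uncovered → point at 9; [11,12] uncovered → point at 12.
Points: 1, 4, 9, 12 (4 total).

4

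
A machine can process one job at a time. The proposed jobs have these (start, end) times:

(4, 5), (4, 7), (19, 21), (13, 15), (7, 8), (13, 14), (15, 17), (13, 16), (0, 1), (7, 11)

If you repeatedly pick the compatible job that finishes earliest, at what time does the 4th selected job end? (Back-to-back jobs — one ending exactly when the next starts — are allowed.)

14

Order by finish time; keep every interval that doesn't clash with the previous kept one.
Sorted by end: (0,1)  (4,5)  (4,7)  (7,8)  (7,11)  (13,14)  (13,15)  (13,16)  (15,17)  (19,21)
take (0,1); take (4,5); take (7,8); skip (7,11); take (13,14); take (15,17); take (19,21).
Selected: (0,1) (4,5) (7,8) (13,14) (15,17) (19,21)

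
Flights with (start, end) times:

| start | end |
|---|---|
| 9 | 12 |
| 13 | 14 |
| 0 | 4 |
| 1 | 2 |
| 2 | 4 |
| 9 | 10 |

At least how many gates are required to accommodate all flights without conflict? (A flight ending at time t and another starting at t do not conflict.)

The answer is the maximum number of intervals overlapping at any instant.
Events (time:±→running): 0:+→1 1:+→2 … peak 2.

2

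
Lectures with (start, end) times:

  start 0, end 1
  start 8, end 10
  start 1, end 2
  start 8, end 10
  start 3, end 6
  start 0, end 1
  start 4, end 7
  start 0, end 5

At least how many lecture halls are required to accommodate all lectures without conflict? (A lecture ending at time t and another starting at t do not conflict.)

3

starts: [0, 0, 0, 1, 3, 4, 8, 8]
ends:   [1, 1, 2, 5, 6, 7, 10, 10]
s0→1 s0→2 s0→3  — peak 3.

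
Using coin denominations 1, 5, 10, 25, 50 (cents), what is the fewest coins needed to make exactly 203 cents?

7

203 − 4×50→3 − 3×1→0
Total coins = 4 + 3 = 7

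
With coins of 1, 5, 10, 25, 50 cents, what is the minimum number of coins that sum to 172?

172 = 3×50 + 2×10 + 2×1
Total coins = 3 + 2 + 2 = 7

7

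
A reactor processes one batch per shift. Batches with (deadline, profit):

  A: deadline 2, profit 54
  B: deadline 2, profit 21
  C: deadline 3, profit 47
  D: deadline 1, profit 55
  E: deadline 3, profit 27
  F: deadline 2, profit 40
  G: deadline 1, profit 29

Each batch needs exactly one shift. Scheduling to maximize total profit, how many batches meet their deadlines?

3

Take jobs in profit order; each goes to the latest open slot no later than its deadline.
By profit: D(d1,55), A(d2,54), C(d3,47), F(d2,40), G(d1,29), E(d3,27), B(d2,21)
D→slot 1; A→slot 2; C→slot 3; F skipped; G skipped; E skipped; B skipped.
3 of 7 scheduled.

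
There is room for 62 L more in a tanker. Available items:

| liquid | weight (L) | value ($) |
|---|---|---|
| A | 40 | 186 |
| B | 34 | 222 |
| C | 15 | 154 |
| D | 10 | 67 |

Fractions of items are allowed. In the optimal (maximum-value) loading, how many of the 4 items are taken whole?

Greedy by value/weight ratio, highest first.
Order: C (154/15=10.27) > D (67/10=6.70) > B (222/34=6.53) > A (186/40=4.65)
Fill: take C (15 @ 154) → take D (10 @ 67) → take B (34 @ 222) → take 3/40 of A → 13.95; 62/62 used.
3 item(s) taken whole; one partial (take 3/40 of A).

3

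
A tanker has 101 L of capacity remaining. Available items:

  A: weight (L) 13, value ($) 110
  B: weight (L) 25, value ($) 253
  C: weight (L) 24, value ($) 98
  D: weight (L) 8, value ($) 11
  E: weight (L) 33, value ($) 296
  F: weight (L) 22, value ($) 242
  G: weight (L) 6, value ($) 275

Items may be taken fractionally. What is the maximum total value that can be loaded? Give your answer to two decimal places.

1184.17

Order: G (275/6=45.83) > F (242/22=11.00) > B (253/25=10.12) > E (296/33=8.97) > A (110/13=8.46) > C (98/24=4.08) > D (11/8=1.38)
Fill: take G (6 @ 275) → take F (22 @ 242) → take B (25 @ 253) → take E (33 @ 296) → take A (13 @ 110) → take 2/24 of C → 8.17; 101/101 used.
Total value = 1184.17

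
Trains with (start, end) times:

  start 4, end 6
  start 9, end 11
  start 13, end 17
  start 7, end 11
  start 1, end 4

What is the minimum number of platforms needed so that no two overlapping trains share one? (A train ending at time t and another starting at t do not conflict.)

2

starts: [1, 4, 7, 9, 13]
ends:   [4, 6, 11, 11, 17]
s1→1 e4→0 s4→1 e6→0 s7→1 s9→2  — peak 2.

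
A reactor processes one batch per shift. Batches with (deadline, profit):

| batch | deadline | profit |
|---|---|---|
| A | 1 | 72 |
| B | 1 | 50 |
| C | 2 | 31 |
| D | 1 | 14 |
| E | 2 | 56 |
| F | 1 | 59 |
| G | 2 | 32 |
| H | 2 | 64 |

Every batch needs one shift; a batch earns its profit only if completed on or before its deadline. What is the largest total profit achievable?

136

By profit: A(d1,72), H(d2,64), F(d1,59), E(d2,56), B(d1,50), G(d2,32), C(d2,31), D(d1,14)
A→slot 1; H→slot 2; F skipped; E skipped; B skipped; G skipped; C skipped; D skipped.
Profit = 72 + 64 = 136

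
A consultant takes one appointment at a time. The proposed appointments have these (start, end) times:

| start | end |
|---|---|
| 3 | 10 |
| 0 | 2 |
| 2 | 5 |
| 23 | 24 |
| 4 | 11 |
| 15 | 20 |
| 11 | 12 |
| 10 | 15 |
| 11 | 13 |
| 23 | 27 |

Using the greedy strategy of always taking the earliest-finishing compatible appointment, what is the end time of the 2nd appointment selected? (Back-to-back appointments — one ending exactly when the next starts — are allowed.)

5

By end time: (0,2), (2,5), (3,10), (4,11), (11,12), (11,13), (10,15), (15,20), (23,24), (23,27).
Pick (0,2); next start ≥ 2 → (2,5); next start ≥ 5 → (11,12); next start ≥ 12 → (15,20); next start ≥ 20 → (23,24).
Selected: (0,2) (2,5) (11,12) (15,20) (23,24)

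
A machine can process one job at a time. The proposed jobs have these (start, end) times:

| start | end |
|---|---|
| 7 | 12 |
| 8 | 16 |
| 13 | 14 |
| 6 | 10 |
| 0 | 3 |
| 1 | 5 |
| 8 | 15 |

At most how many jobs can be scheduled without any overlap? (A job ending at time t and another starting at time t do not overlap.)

3

Sort by end time and greedily take each interval whose start is ≥ the last chosen end.
By end time: (0,3), (1,5), (6,10), (7,12), (13,14), (8,15), (8,16).
Pick (0,3); next start ≥ 3 → (6,10); next start ≥ 10 → (13,14).
Selected 3 jobs.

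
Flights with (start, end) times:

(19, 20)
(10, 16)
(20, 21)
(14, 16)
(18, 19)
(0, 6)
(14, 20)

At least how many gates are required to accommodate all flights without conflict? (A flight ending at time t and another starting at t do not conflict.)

3

starts: [0, 10, 14, 14, 18, 19, 20]
ends:   [6, 16, 16, 19, 20, 20, 21]
s0→1 e6→0 s10→1 s14→2 s14→3  — peak 3.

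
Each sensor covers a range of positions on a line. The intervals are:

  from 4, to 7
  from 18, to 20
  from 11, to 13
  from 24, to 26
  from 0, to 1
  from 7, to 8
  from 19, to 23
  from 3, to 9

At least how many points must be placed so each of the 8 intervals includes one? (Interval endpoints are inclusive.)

5

Sort by right endpoint; whenever an interval is uncovered, place a point at its right end.
By right end: [0,1]  [4,7]  [7,8]  [3,9]  [11,13]  [18,20]  [19,23]  [24,26]
[0,1] uncovered → point at 1; [4,7] uncovered → point at 7; [11,13] uncovered → point at 13; [18,20] uncovered → point at 20; [24,26] uncovered → point at 26.
Points: 1, 7, 13, 20, 26 (5 total).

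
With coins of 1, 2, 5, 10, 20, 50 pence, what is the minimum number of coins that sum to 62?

3

Use the largest denomination that fits, subtract, and repeat.
62 − 1×50→12 − 1×10→2 − 1×2→0
Total coins = 1 + 1 + 1 = 3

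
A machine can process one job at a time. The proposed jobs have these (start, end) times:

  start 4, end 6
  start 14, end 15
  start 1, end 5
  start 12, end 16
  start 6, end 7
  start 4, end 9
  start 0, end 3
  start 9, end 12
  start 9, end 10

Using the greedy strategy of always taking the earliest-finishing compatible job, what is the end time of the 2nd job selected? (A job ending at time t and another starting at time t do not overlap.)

Greedy by earliest finish: after sorting by end time, pick each interval compatible with the last pick.
By end time: (0,3), (1,5), (4,6), (6,7), (4,9), (9,10), (9,12), (14,15), (12,16).
Pick (0,3); next start ≥ 3 → (4,6); next start ≥ 6 → (6,7); next start ≥ 7 → (9,10); next start ≥ 10 → (14,15).
Selected: (0,3) (4,6) (6,7) (9,10) (14,15)

6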